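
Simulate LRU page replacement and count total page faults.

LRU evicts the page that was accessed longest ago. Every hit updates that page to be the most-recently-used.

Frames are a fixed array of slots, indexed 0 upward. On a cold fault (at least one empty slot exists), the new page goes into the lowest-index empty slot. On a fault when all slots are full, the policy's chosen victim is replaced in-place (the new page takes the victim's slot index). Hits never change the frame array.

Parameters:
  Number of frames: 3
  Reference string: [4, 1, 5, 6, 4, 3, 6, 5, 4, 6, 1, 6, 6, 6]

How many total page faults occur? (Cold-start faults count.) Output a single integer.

Answer: 9

Derivation:
Step 0: ref 4 → FAULT, frames=[4,-,-]
Step 1: ref 1 → FAULT, frames=[4,1,-]
Step 2: ref 5 → FAULT, frames=[4,1,5]
Step 3: ref 6 → FAULT (evict 4), frames=[6,1,5]
Step 4: ref 4 → FAULT (evict 1), frames=[6,4,5]
Step 5: ref 3 → FAULT (evict 5), frames=[6,4,3]
Step 6: ref 6 → HIT, frames=[6,4,3]
Step 7: ref 5 → FAULT (evict 4), frames=[6,5,3]
Step 8: ref 4 → FAULT (evict 3), frames=[6,5,4]
Step 9: ref 6 → HIT, frames=[6,5,4]
Step 10: ref 1 → FAULT (evict 5), frames=[6,1,4]
Step 11: ref 6 → HIT, frames=[6,1,4]
Step 12: ref 6 → HIT, frames=[6,1,4]
Step 13: ref 6 → HIT, frames=[6,1,4]
Total faults: 9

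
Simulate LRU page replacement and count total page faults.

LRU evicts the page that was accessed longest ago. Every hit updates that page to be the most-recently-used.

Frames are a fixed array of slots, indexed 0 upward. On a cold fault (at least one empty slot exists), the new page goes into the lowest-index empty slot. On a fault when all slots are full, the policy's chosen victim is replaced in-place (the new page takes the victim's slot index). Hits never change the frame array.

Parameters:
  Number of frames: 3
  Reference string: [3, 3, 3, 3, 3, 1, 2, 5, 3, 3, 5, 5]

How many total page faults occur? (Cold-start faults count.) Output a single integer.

Answer: 5

Derivation:
Step 0: ref 3 → FAULT, frames=[3,-,-]
Step 1: ref 3 → HIT, frames=[3,-,-]
Step 2: ref 3 → HIT, frames=[3,-,-]
Step 3: ref 3 → HIT, frames=[3,-,-]
Step 4: ref 3 → HIT, frames=[3,-,-]
Step 5: ref 1 → FAULT, frames=[3,1,-]
Step 6: ref 2 → FAULT, frames=[3,1,2]
Step 7: ref 5 → FAULT (evict 3), frames=[5,1,2]
Step 8: ref 3 → FAULT (evict 1), frames=[5,3,2]
Step 9: ref 3 → HIT, frames=[5,3,2]
Step 10: ref 5 → HIT, frames=[5,3,2]
Step 11: ref 5 → HIT, frames=[5,3,2]
Total faults: 5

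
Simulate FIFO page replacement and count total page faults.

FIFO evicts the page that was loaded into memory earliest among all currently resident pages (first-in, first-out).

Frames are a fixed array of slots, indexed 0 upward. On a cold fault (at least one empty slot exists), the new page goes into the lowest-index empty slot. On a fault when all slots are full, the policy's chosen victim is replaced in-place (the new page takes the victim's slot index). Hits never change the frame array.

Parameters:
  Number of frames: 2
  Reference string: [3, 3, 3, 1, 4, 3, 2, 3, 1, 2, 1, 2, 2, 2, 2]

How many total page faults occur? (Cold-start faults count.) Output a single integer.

Step 0: ref 3 → FAULT, frames=[3,-]
Step 1: ref 3 → HIT, frames=[3,-]
Step 2: ref 3 → HIT, frames=[3,-]
Step 3: ref 1 → FAULT, frames=[3,1]
Step 4: ref 4 → FAULT (evict 3), frames=[4,1]
Step 5: ref 3 → FAULT (evict 1), frames=[4,3]
Step 6: ref 2 → FAULT (evict 4), frames=[2,3]
Step 7: ref 3 → HIT, frames=[2,3]
Step 8: ref 1 → FAULT (evict 3), frames=[2,1]
Step 9: ref 2 → HIT, frames=[2,1]
Step 10: ref 1 → HIT, frames=[2,1]
Step 11: ref 2 → HIT, frames=[2,1]
Step 12: ref 2 → HIT, frames=[2,1]
Step 13: ref 2 → HIT, frames=[2,1]
Step 14: ref 2 → HIT, frames=[2,1]
Total faults: 6

Answer: 6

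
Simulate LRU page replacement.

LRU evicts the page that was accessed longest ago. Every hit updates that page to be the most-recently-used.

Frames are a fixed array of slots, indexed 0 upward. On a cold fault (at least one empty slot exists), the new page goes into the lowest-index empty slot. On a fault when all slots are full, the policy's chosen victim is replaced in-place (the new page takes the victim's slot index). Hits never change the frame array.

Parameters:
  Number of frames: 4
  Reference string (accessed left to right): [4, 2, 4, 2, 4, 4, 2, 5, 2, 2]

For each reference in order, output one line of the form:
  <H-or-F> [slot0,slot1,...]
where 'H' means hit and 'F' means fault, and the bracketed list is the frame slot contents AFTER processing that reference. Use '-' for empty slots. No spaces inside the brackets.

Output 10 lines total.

F [4,-,-,-]
F [4,2,-,-]
H [4,2,-,-]
H [4,2,-,-]
H [4,2,-,-]
H [4,2,-,-]
H [4,2,-,-]
F [4,2,5,-]
H [4,2,5,-]
H [4,2,5,-]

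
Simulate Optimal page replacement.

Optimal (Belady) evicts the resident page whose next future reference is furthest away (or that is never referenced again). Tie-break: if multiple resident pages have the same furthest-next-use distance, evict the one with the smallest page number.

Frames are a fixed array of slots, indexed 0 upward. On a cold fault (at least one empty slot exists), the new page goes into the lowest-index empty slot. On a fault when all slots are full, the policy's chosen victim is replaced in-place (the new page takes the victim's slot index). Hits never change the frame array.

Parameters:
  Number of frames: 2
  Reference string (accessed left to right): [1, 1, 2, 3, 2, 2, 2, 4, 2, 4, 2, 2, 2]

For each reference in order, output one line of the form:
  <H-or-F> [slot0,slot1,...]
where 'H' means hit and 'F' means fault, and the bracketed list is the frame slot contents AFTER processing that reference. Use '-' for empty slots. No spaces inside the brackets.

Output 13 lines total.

F [1,-]
H [1,-]
F [1,2]
F [3,2]
H [3,2]
H [3,2]
H [3,2]
F [4,2]
H [4,2]
H [4,2]
H [4,2]
H [4,2]
H [4,2]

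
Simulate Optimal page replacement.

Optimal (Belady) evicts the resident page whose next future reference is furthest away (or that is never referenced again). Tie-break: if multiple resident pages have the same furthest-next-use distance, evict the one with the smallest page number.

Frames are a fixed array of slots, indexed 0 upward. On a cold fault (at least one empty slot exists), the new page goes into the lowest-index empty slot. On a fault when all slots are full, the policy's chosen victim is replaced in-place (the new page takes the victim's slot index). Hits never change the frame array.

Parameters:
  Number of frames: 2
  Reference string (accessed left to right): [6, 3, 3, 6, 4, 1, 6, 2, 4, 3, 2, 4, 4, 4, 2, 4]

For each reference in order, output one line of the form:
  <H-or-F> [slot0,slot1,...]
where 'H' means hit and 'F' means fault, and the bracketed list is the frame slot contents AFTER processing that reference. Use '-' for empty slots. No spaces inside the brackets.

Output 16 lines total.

F [6,-]
F [6,3]
H [6,3]
H [6,3]
F [6,4]
F [6,1]
H [6,1]
F [6,2]
F [4,2]
F [3,2]
H [3,2]
F [4,2]
H [4,2]
H [4,2]
H [4,2]
H [4,2]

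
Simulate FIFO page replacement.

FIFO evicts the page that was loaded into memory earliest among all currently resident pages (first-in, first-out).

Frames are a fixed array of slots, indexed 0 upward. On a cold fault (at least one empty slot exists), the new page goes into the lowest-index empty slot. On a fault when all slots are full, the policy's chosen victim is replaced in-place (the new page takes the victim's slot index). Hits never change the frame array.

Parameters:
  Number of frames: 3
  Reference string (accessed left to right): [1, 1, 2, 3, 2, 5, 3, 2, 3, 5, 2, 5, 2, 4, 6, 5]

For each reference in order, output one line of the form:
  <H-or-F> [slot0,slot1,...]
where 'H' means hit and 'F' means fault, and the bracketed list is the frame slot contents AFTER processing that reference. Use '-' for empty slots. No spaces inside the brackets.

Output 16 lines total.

F [1,-,-]
H [1,-,-]
F [1,2,-]
F [1,2,3]
H [1,2,3]
F [5,2,3]
H [5,2,3]
H [5,2,3]
H [5,2,3]
H [5,2,3]
H [5,2,3]
H [5,2,3]
H [5,2,3]
F [5,4,3]
F [5,4,6]
H [5,4,6]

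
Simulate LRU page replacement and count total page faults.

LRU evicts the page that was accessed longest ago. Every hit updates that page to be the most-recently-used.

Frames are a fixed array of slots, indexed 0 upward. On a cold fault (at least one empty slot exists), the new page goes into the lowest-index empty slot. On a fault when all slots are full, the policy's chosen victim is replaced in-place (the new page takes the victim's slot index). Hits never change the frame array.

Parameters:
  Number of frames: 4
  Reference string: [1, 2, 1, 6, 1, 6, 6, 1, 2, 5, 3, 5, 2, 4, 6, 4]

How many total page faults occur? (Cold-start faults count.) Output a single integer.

Answer: 7

Derivation:
Step 0: ref 1 → FAULT, frames=[1,-,-,-]
Step 1: ref 2 → FAULT, frames=[1,2,-,-]
Step 2: ref 1 → HIT, frames=[1,2,-,-]
Step 3: ref 6 → FAULT, frames=[1,2,6,-]
Step 4: ref 1 → HIT, frames=[1,2,6,-]
Step 5: ref 6 → HIT, frames=[1,2,6,-]
Step 6: ref 6 → HIT, frames=[1,2,6,-]
Step 7: ref 1 → HIT, frames=[1,2,6,-]
Step 8: ref 2 → HIT, frames=[1,2,6,-]
Step 9: ref 5 → FAULT, frames=[1,2,6,5]
Step 10: ref 3 → FAULT (evict 6), frames=[1,2,3,5]
Step 11: ref 5 → HIT, frames=[1,2,3,5]
Step 12: ref 2 → HIT, frames=[1,2,3,5]
Step 13: ref 4 → FAULT (evict 1), frames=[4,2,3,5]
Step 14: ref 6 → FAULT (evict 3), frames=[4,2,6,5]
Step 15: ref 4 → HIT, frames=[4,2,6,5]
Total faults: 7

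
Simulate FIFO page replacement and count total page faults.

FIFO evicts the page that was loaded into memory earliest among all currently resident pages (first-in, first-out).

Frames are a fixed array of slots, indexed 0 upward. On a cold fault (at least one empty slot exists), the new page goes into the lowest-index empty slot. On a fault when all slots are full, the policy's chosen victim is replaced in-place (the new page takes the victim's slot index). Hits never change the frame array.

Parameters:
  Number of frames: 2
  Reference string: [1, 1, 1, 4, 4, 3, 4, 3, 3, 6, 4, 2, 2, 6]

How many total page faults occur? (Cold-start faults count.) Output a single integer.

Step 0: ref 1 → FAULT, frames=[1,-]
Step 1: ref 1 → HIT, frames=[1,-]
Step 2: ref 1 → HIT, frames=[1,-]
Step 3: ref 4 → FAULT, frames=[1,4]
Step 4: ref 4 → HIT, frames=[1,4]
Step 5: ref 3 → FAULT (evict 1), frames=[3,4]
Step 6: ref 4 → HIT, frames=[3,4]
Step 7: ref 3 → HIT, frames=[3,4]
Step 8: ref 3 → HIT, frames=[3,4]
Step 9: ref 6 → FAULT (evict 4), frames=[3,6]
Step 10: ref 4 → FAULT (evict 3), frames=[4,6]
Step 11: ref 2 → FAULT (evict 6), frames=[4,2]
Step 12: ref 2 → HIT, frames=[4,2]
Step 13: ref 6 → FAULT (evict 4), frames=[6,2]
Total faults: 7

Answer: 7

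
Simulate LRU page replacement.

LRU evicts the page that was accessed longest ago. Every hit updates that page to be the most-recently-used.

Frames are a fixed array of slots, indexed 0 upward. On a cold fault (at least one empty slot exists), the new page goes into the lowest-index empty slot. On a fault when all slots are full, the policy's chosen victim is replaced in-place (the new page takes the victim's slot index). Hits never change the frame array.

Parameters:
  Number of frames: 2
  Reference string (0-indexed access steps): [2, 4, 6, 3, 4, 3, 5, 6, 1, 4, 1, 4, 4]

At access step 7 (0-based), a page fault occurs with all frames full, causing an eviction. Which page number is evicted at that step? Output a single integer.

Answer: 3

Derivation:
Step 0: ref 2 -> FAULT, frames=[2,-]
Step 1: ref 4 -> FAULT, frames=[2,4]
Step 2: ref 6 -> FAULT, evict 2, frames=[6,4]
Step 3: ref 3 -> FAULT, evict 4, frames=[6,3]
Step 4: ref 4 -> FAULT, evict 6, frames=[4,3]
Step 5: ref 3 -> HIT, frames=[4,3]
Step 6: ref 5 -> FAULT, evict 4, frames=[5,3]
Step 7: ref 6 -> FAULT, evict 3, frames=[5,6]
At step 7: evicted page 3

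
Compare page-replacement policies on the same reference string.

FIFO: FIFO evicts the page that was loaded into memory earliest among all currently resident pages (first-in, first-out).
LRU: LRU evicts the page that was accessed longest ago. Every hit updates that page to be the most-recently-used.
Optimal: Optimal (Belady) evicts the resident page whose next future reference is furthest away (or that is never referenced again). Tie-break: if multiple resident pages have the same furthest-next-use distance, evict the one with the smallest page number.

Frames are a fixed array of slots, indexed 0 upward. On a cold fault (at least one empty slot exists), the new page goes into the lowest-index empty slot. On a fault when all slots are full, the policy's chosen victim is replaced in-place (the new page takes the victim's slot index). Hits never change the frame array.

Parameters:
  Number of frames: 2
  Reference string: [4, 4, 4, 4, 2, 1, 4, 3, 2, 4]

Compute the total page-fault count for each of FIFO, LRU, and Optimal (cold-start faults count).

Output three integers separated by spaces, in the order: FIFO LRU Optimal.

--- FIFO ---
  step 0: ref 4 -> FAULT, frames=[4,-] (faults so far: 1)
  step 1: ref 4 -> HIT, frames=[4,-] (faults so far: 1)
  step 2: ref 4 -> HIT, frames=[4,-] (faults so far: 1)
  step 3: ref 4 -> HIT, frames=[4,-] (faults so far: 1)
  step 4: ref 2 -> FAULT, frames=[4,2] (faults so far: 2)
  step 5: ref 1 -> FAULT, evict 4, frames=[1,2] (faults so far: 3)
  step 6: ref 4 -> FAULT, evict 2, frames=[1,4] (faults so far: 4)
  step 7: ref 3 -> FAULT, evict 1, frames=[3,4] (faults so far: 5)
  step 8: ref 2 -> FAULT, evict 4, frames=[3,2] (faults so far: 6)
  step 9: ref 4 -> FAULT, evict 3, frames=[4,2] (faults so far: 7)
  FIFO total faults: 7
--- LRU ---
  step 0: ref 4 -> FAULT, frames=[4,-] (faults so far: 1)
  step 1: ref 4 -> HIT, frames=[4,-] (faults so far: 1)
  step 2: ref 4 -> HIT, frames=[4,-] (faults so far: 1)
  step 3: ref 4 -> HIT, frames=[4,-] (faults so far: 1)
  step 4: ref 2 -> FAULT, frames=[4,2] (faults so far: 2)
  step 5: ref 1 -> FAULT, evict 4, frames=[1,2] (faults so far: 3)
  step 6: ref 4 -> FAULT, evict 2, frames=[1,4] (faults so far: 4)
  step 7: ref 3 -> FAULT, evict 1, frames=[3,4] (faults so far: 5)
  step 8: ref 2 -> FAULT, evict 4, frames=[3,2] (faults so far: 6)
  step 9: ref 4 -> FAULT, evict 3, frames=[4,2] (faults so far: 7)
  LRU total faults: 7
--- Optimal ---
  step 0: ref 4 -> FAULT, frames=[4,-] (faults so far: 1)
  step 1: ref 4 -> HIT, frames=[4,-] (faults so far: 1)
  step 2: ref 4 -> HIT, frames=[4,-] (faults so far: 1)
  step 3: ref 4 -> HIT, frames=[4,-] (faults so far: 1)
  step 4: ref 2 -> FAULT, frames=[4,2] (faults so far: 2)
  step 5: ref 1 -> FAULT, evict 2, frames=[4,1] (faults so far: 3)
  step 6: ref 4 -> HIT, frames=[4,1] (faults so far: 3)
  step 7: ref 3 -> FAULT, evict 1, frames=[4,3] (faults so far: 4)
  step 8: ref 2 -> FAULT, evict 3, frames=[4,2] (faults so far: 5)
  step 9: ref 4 -> HIT, frames=[4,2] (faults so far: 5)
  Optimal total faults: 5

Answer: 7 7 5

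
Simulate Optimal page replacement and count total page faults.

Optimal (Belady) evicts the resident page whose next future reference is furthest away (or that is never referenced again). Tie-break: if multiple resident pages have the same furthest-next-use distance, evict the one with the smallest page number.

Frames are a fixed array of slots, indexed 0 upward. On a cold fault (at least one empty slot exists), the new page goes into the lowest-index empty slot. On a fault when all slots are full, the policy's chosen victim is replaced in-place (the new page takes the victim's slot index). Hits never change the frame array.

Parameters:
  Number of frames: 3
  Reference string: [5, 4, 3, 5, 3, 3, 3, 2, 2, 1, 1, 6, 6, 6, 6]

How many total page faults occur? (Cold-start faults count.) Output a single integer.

Answer: 6

Derivation:
Step 0: ref 5 → FAULT, frames=[5,-,-]
Step 1: ref 4 → FAULT, frames=[5,4,-]
Step 2: ref 3 → FAULT, frames=[5,4,3]
Step 3: ref 5 → HIT, frames=[5,4,3]
Step 4: ref 3 → HIT, frames=[5,4,3]
Step 5: ref 3 → HIT, frames=[5,4,3]
Step 6: ref 3 → HIT, frames=[5,4,3]
Step 7: ref 2 → FAULT (evict 3), frames=[5,4,2]
Step 8: ref 2 → HIT, frames=[5,4,2]
Step 9: ref 1 → FAULT (evict 2), frames=[5,4,1]
Step 10: ref 1 → HIT, frames=[5,4,1]
Step 11: ref 6 → FAULT (evict 1), frames=[5,4,6]
Step 12: ref 6 → HIT, frames=[5,4,6]
Step 13: ref 6 → HIT, frames=[5,4,6]
Step 14: ref 6 → HIT, frames=[5,4,6]
Total faults: 6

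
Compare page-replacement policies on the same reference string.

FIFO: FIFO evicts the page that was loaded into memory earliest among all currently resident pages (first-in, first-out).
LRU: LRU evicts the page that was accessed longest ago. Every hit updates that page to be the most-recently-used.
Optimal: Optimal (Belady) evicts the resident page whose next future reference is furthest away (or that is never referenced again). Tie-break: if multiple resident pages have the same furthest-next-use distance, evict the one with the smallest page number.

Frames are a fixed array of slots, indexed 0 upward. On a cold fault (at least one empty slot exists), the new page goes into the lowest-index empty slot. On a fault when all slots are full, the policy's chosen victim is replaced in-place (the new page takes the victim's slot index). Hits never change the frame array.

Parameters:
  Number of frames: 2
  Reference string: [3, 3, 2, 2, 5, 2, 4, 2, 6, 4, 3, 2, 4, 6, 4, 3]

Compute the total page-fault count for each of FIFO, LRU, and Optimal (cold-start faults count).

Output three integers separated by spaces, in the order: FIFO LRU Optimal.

--- FIFO ---
  step 0: ref 3 -> FAULT, frames=[3,-] (faults so far: 1)
  step 1: ref 3 -> HIT, frames=[3,-] (faults so far: 1)
  step 2: ref 2 -> FAULT, frames=[3,2] (faults so far: 2)
  step 3: ref 2 -> HIT, frames=[3,2] (faults so far: 2)
  step 4: ref 5 -> FAULT, evict 3, frames=[5,2] (faults so far: 3)
  step 5: ref 2 -> HIT, frames=[5,2] (faults so far: 3)
  step 6: ref 4 -> FAULT, evict 2, frames=[5,4] (faults so far: 4)
  step 7: ref 2 -> FAULT, evict 5, frames=[2,4] (faults so far: 5)
  step 8: ref 6 -> FAULT, evict 4, frames=[2,6] (faults so far: 6)
  step 9: ref 4 -> FAULT, evict 2, frames=[4,6] (faults so far: 7)
  step 10: ref 3 -> FAULT, evict 6, frames=[4,3] (faults so far: 8)
  step 11: ref 2 -> FAULT, evict 4, frames=[2,3] (faults so far: 9)
  step 12: ref 4 -> FAULT, evict 3, frames=[2,4] (faults so far: 10)
  step 13: ref 6 -> FAULT, evict 2, frames=[6,4] (faults so far: 11)
  step 14: ref 4 -> HIT, frames=[6,4] (faults so far: 11)
  step 15: ref 3 -> FAULT, evict 4, frames=[6,3] (faults so far: 12)
  FIFO total faults: 12
--- LRU ---
  step 0: ref 3 -> FAULT, frames=[3,-] (faults so far: 1)
  step 1: ref 3 -> HIT, frames=[3,-] (faults so far: 1)
  step 2: ref 2 -> FAULT, frames=[3,2] (faults so far: 2)
  step 3: ref 2 -> HIT, frames=[3,2] (faults so far: 2)
  step 4: ref 5 -> FAULT, evict 3, frames=[5,2] (faults so far: 3)
  step 5: ref 2 -> HIT, frames=[5,2] (faults so far: 3)
  step 6: ref 4 -> FAULT, evict 5, frames=[4,2] (faults so far: 4)
  step 7: ref 2 -> HIT, frames=[4,2] (faults so far: 4)
  step 8: ref 6 -> FAULT, evict 4, frames=[6,2] (faults so far: 5)
  step 9: ref 4 -> FAULT, evict 2, frames=[6,4] (faults so far: 6)
  step 10: ref 3 -> FAULT, evict 6, frames=[3,4] (faults so far: 7)
  step 11: ref 2 -> FAULT, evict 4, frames=[3,2] (faults so far: 8)
  step 12: ref 4 -> FAULT, evict 3, frames=[4,2] (faults so far: 9)
  step 13: ref 6 -> FAULT, evict 2, frames=[4,6] (faults so far: 10)
  step 14: ref 4 -> HIT, frames=[4,6] (faults so far: 10)
  step 15: ref 3 -> FAULT, evict 6, frames=[4,3] (faults so far: 11)
  LRU total faults: 11
--- Optimal ---
  step 0: ref 3 -> FAULT, frames=[3,-] (faults so far: 1)
  step 1: ref 3 -> HIT, frames=[3,-] (faults so far: 1)
  step 2: ref 2 -> FAULT, frames=[3,2] (faults so far: 2)
  step 3: ref 2 -> HIT, frames=[3,2] (faults so far: 2)
  step 4: ref 5 -> FAULT, evict 3, frames=[5,2] (faults so far: 3)
  step 5: ref 2 -> HIT, frames=[5,2] (faults so far: 3)
  step 6: ref 4 -> FAULT, evict 5, frames=[4,2] (faults so far: 4)
  step 7: ref 2 -> HIT, frames=[4,2] (faults so far: 4)
  step 8: ref 6 -> FAULT, evict 2, frames=[4,6] (faults so far: 5)
  step 9: ref 4 -> HIT, frames=[4,6] (faults so far: 5)
  step 10: ref 3 -> FAULT, evict 6, frames=[4,3] (faults so far: 6)
  step 11: ref 2 -> FAULT, evict 3, frames=[4,2] (faults so far: 7)
  step 12: ref 4 -> HIT, frames=[4,2] (faults so far: 7)
  step 13: ref 6 -> FAULT, evict 2, frames=[4,6] (faults so far: 8)
  step 14: ref 4 -> HIT, frames=[4,6] (faults so far: 8)
  step 15: ref 3 -> FAULT, evict 4, frames=[3,6] (faults so far: 9)
  Optimal total faults: 9

Answer: 12 11 9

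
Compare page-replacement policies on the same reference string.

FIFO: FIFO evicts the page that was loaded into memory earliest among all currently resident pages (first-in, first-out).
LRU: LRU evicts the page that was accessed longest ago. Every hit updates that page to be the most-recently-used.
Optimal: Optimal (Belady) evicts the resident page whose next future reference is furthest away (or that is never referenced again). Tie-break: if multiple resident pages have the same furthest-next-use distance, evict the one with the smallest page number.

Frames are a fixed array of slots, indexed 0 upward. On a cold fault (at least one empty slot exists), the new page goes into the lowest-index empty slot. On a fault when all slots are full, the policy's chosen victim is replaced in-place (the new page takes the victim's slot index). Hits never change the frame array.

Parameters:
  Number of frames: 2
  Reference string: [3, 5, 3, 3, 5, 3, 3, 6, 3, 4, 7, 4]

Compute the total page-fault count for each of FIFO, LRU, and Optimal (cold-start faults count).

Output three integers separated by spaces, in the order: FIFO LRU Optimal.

--- FIFO ---
  step 0: ref 3 -> FAULT, frames=[3,-] (faults so far: 1)
  step 1: ref 5 -> FAULT, frames=[3,5] (faults so far: 2)
  step 2: ref 3 -> HIT, frames=[3,5] (faults so far: 2)
  step 3: ref 3 -> HIT, frames=[3,5] (faults so far: 2)
  step 4: ref 5 -> HIT, frames=[3,5] (faults so far: 2)
  step 5: ref 3 -> HIT, frames=[3,5] (faults so far: 2)
  step 6: ref 3 -> HIT, frames=[3,5] (faults so far: 2)
  step 7: ref 6 -> FAULT, evict 3, frames=[6,5] (faults so far: 3)
  step 8: ref 3 -> FAULT, evict 5, frames=[6,3] (faults so far: 4)
  step 9: ref 4 -> FAULT, evict 6, frames=[4,3] (faults so far: 5)
  step 10: ref 7 -> FAULT, evict 3, frames=[4,7] (faults so far: 6)
  step 11: ref 4 -> HIT, frames=[4,7] (faults so far: 6)
  FIFO total faults: 6
--- LRU ---
  step 0: ref 3 -> FAULT, frames=[3,-] (faults so far: 1)
  step 1: ref 5 -> FAULT, frames=[3,5] (faults so far: 2)
  step 2: ref 3 -> HIT, frames=[3,5] (faults so far: 2)
  step 3: ref 3 -> HIT, frames=[3,5] (faults so far: 2)
  step 4: ref 5 -> HIT, frames=[3,5] (faults so far: 2)
  step 5: ref 3 -> HIT, frames=[3,5] (faults so far: 2)
  step 6: ref 3 -> HIT, frames=[3,5] (faults so far: 2)
  step 7: ref 6 -> FAULT, evict 5, frames=[3,6] (faults so far: 3)
  step 8: ref 3 -> HIT, frames=[3,6] (faults so far: 3)
  step 9: ref 4 -> FAULT, evict 6, frames=[3,4] (faults so far: 4)
  step 10: ref 7 -> FAULT, evict 3, frames=[7,4] (faults so far: 5)
  step 11: ref 4 -> HIT, frames=[7,4] (faults so far: 5)
  LRU total faults: 5
--- Optimal ---
  step 0: ref 3 -> FAULT, frames=[3,-] (faults so far: 1)
  step 1: ref 5 -> FAULT, frames=[3,5] (faults so far: 2)
  step 2: ref 3 -> HIT, frames=[3,5] (faults so far: 2)
  step 3: ref 3 -> HIT, frames=[3,5] (faults so far: 2)
  step 4: ref 5 -> HIT, frames=[3,5] (faults so far: 2)
  step 5: ref 3 -> HIT, frames=[3,5] (faults so far: 2)
  step 6: ref 3 -> HIT, frames=[3,5] (faults so far: 2)
  step 7: ref 6 -> FAULT, evict 5, frames=[3,6] (faults so far: 3)
  step 8: ref 3 -> HIT, frames=[3,6] (faults so far: 3)
  step 9: ref 4 -> FAULT, evict 3, frames=[4,6] (faults so far: 4)
  step 10: ref 7 -> FAULT, evict 6, frames=[4,7] (faults so far: 5)
  step 11: ref 4 -> HIT, frames=[4,7] (faults so far: 5)
  Optimal total faults: 5

Answer: 6 5 5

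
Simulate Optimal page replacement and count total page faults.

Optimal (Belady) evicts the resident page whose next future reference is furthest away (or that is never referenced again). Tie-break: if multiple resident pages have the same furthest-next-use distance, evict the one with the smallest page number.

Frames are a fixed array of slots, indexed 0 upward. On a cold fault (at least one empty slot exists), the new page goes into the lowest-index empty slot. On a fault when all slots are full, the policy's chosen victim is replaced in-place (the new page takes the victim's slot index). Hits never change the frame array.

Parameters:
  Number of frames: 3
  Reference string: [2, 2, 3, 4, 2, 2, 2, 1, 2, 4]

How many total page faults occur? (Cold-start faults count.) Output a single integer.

Step 0: ref 2 → FAULT, frames=[2,-,-]
Step 1: ref 2 → HIT, frames=[2,-,-]
Step 2: ref 3 → FAULT, frames=[2,3,-]
Step 3: ref 4 → FAULT, frames=[2,3,4]
Step 4: ref 2 → HIT, frames=[2,3,4]
Step 5: ref 2 → HIT, frames=[2,3,4]
Step 6: ref 2 → HIT, frames=[2,3,4]
Step 7: ref 1 → FAULT (evict 3), frames=[2,1,4]
Step 8: ref 2 → HIT, frames=[2,1,4]
Step 9: ref 4 → HIT, frames=[2,1,4]
Total faults: 4

Answer: 4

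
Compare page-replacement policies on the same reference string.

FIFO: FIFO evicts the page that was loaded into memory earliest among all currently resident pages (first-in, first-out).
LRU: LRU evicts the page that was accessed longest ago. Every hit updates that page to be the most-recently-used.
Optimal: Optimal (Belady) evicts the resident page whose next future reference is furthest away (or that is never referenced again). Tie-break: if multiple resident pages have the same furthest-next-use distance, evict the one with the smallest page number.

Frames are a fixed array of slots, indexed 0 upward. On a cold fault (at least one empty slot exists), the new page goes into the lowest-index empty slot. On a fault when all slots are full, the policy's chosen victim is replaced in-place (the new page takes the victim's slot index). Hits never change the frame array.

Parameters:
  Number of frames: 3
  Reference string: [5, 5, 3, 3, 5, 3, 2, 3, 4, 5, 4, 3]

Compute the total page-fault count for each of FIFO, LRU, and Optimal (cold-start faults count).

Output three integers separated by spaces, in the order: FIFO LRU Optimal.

--- FIFO ---
  step 0: ref 5 -> FAULT, frames=[5,-,-] (faults so far: 1)
  step 1: ref 5 -> HIT, frames=[5,-,-] (faults so far: 1)
  step 2: ref 3 -> FAULT, frames=[5,3,-] (faults so far: 2)
  step 3: ref 3 -> HIT, frames=[5,3,-] (faults so far: 2)
  step 4: ref 5 -> HIT, frames=[5,3,-] (faults so far: 2)
  step 5: ref 3 -> HIT, frames=[5,3,-] (faults so far: 2)
  step 6: ref 2 -> FAULT, frames=[5,3,2] (faults so far: 3)
  step 7: ref 3 -> HIT, frames=[5,3,2] (faults so far: 3)
  step 8: ref 4 -> FAULT, evict 5, frames=[4,3,2] (faults so far: 4)
  step 9: ref 5 -> FAULT, evict 3, frames=[4,5,2] (faults so far: 5)
  step 10: ref 4 -> HIT, frames=[4,5,2] (faults so far: 5)
  step 11: ref 3 -> FAULT, evict 2, frames=[4,5,3] (faults so far: 6)
  FIFO total faults: 6
--- LRU ---
  step 0: ref 5 -> FAULT, frames=[5,-,-] (faults so far: 1)
  step 1: ref 5 -> HIT, frames=[5,-,-] (faults so far: 1)
  step 2: ref 3 -> FAULT, frames=[5,3,-] (faults so far: 2)
  step 3: ref 3 -> HIT, frames=[5,3,-] (faults so far: 2)
  step 4: ref 5 -> HIT, frames=[5,3,-] (faults so far: 2)
  step 5: ref 3 -> HIT, frames=[5,3,-] (faults so far: 2)
  step 6: ref 2 -> FAULT, frames=[5,3,2] (faults so far: 3)
  step 7: ref 3 -> HIT, frames=[5,3,2] (faults so far: 3)
  step 8: ref 4 -> FAULT, evict 5, frames=[4,3,2] (faults so far: 4)
  step 9: ref 5 -> FAULT, evict 2, frames=[4,3,5] (faults so far: 5)
  step 10: ref 4 -> HIT, frames=[4,3,5] (faults so far: 5)
  step 11: ref 3 -> HIT, frames=[4,3,5] (faults so far: 5)
  LRU total faults: 5
--- Optimal ---
  step 0: ref 5 -> FAULT, frames=[5,-,-] (faults so far: 1)
  step 1: ref 5 -> HIT, frames=[5,-,-] (faults so far: 1)
  step 2: ref 3 -> FAULT, frames=[5,3,-] (faults so far: 2)
  step 3: ref 3 -> HIT, frames=[5,3,-] (faults so far: 2)
  step 4: ref 5 -> HIT, frames=[5,3,-] (faults so far: 2)
  step 5: ref 3 -> HIT, frames=[5,3,-] (faults so far: 2)
  step 6: ref 2 -> FAULT, frames=[5,3,2] (faults so far: 3)
  step 7: ref 3 -> HIT, frames=[5,3,2] (faults so far: 3)
  step 8: ref 4 -> FAULT, evict 2, frames=[5,3,4] (faults so far: 4)
  step 9: ref 5 -> HIT, frames=[5,3,4] (faults so far: 4)
  step 10: ref 4 -> HIT, frames=[5,3,4] (faults so far: 4)
  step 11: ref 3 -> HIT, frames=[5,3,4] (faults so far: 4)
  Optimal total faults: 4

Answer: 6 5 4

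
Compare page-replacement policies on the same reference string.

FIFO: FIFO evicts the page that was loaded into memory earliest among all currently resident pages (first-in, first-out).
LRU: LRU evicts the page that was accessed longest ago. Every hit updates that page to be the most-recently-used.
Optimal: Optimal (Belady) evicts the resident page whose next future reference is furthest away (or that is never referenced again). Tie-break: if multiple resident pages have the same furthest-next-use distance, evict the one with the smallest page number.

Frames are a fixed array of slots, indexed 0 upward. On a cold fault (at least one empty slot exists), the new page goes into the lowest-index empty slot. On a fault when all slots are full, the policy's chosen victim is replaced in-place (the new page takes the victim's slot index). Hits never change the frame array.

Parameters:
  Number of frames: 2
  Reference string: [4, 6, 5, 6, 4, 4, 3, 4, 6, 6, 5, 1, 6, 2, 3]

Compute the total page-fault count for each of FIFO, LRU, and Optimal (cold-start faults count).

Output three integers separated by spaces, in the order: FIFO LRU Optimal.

Answer: 11 11 10

Derivation:
--- FIFO ---
  step 0: ref 4 -> FAULT, frames=[4,-] (faults so far: 1)
  step 1: ref 6 -> FAULT, frames=[4,6] (faults so far: 2)
  step 2: ref 5 -> FAULT, evict 4, frames=[5,6] (faults so far: 3)
  step 3: ref 6 -> HIT, frames=[5,6] (faults so far: 3)
  step 4: ref 4 -> FAULT, evict 6, frames=[5,4] (faults so far: 4)
  step 5: ref 4 -> HIT, frames=[5,4] (faults so far: 4)
  step 6: ref 3 -> FAULT, evict 5, frames=[3,4] (faults so far: 5)
  step 7: ref 4 -> HIT, frames=[3,4] (faults so far: 5)
  step 8: ref 6 -> FAULT, evict 4, frames=[3,6] (faults so far: 6)
  step 9: ref 6 -> HIT, frames=[3,6] (faults so far: 6)
  step 10: ref 5 -> FAULT, evict 3, frames=[5,6] (faults so far: 7)
  step 11: ref 1 -> FAULT, evict 6, frames=[5,1] (faults so far: 8)
  step 12: ref 6 -> FAULT, evict 5, frames=[6,1] (faults so far: 9)
  step 13: ref 2 -> FAULT, evict 1, frames=[6,2] (faults so far: 10)
  step 14: ref 3 -> FAULT, evict 6, frames=[3,2] (faults so far: 11)
  FIFO total faults: 11
--- LRU ---
  step 0: ref 4 -> FAULT, frames=[4,-] (faults so far: 1)
  step 1: ref 6 -> FAULT, frames=[4,6] (faults so far: 2)
  step 2: ref 5 -> FAULT, evict 4, frames=[5,6] (faults so far: 3)
  step 3: ref 6 -> HIT, frames=[5,6] (faults so far: 3)
  step 4: ref 4 -> FAULT, evict 5, frames=[4,6] (faults so far: 4)
  step 5: ref 4 -> HIT, frames=[4,6] (faults so far: 4)
  step 6: ref 3 -> FAULT, evict 6, frames=[4,3] (faults so far: 5)
  step 7: ref 4 -> HIT, frames=[4,3] (faults so far: 5)
  step 8: ref 6 -> FAULT, evict 3, frames=[4,6] (faults so far: 6)
  step 9: ref 6 -> HIT, frames=[4,6] (faults so far: 6)
  step 10: ref 5 -> FAULT, evict 4, frames=[5,6] (faults so far: 7)
  step 11: ref 1 -> FAULT, evict 6, frames=[5,1] (faults so far: 8)
  step 12: ref 6 -> FAULT, evict 5, frames=[6,1] (faults so far: 9)
  step 13: ref 2 -> FAULT, evict 1, frames=[6,2] (faults so far: 10)
  step 14: ref 3 -> FAULT, evict 6, frames=[3,2] (faults so far: 11)
  LRU total faults: 11
--- Optimal ---
  step 0: ref 4 -> FAULT, frames=[4,-] (faults so far: 1)
  step 1: ref 6 -> FAULT, frames=[4,6] (faults so far: 2)
  step 2: ref 5 -> FAULT, evict 4, frames=[5,6] (faults so far: 3)
  step 3: ref 6 -> HIT, frames=[5,6] (faults so far: 3)
  step 4: ref 4 -> FAULT, evict 5, frames=[4,6] (faults so far: 4)
  step 5: ref 4 -> HIT, frames=[4,6] (faults so far: 4)
  step 6: ref 3 -> FAULT, evict 6, frames=[4,3] (faults so far: 5)
  step 7: ref 4 -> HIT, frames=[4,3] (faults so far: 5)
  step 8: ref 6 -> FAULT, evict 4, frames=[6,3] (faults so far: 6)
  step 9: ref 6 -> HIT, frames=[6,3] (faults so far: 6)
  step 10: ref 5 -> FAULT, evict 3, frames=[6,5] (faults so far: 7)
  step 11: ref 1 -> FAULT, evict 5, frames=[6,1] (faults so far: 8)
  step 12: ref 6 -> HIT, frames=[6,1] (faults so far: 8)
  step 13: ref 2 -> FAULT, evict 1, frames=[6,2] (faults so far: 9)
  step 14: ref 3 -> FAULT, evict 2, frames=[6,3] (faults so far: 10)
  Optimal total faults: 10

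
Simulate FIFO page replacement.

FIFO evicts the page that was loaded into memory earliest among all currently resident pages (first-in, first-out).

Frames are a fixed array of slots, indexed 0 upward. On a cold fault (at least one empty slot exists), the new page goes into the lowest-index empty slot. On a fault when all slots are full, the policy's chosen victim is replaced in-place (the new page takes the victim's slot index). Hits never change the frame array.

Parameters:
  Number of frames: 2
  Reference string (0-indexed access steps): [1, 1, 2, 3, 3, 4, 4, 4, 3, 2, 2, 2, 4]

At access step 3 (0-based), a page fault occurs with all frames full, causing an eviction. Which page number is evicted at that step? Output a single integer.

Answer: 1

Derivation:
Step 0: ref 1 -> FAULT, frames=[1,-]
Step 1: ref 1 -> HIT, frames=[1,-]
Step 2: ref 2 -> FAULT, frames=[1,2]
Step 3: ref 3 -> FAULT, evict 1, frames=[3,2]
At step 3: evicted page 1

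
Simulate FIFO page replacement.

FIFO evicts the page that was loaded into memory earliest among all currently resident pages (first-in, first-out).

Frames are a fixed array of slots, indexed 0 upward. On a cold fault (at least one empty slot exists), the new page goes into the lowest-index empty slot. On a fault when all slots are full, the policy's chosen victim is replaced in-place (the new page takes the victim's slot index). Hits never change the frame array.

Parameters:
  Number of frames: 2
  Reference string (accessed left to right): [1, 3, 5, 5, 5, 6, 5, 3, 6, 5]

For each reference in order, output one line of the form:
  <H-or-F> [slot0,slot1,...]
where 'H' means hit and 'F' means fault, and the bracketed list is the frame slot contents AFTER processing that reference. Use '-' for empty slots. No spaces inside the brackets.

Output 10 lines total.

F [1,-]
F [1,3]
F [5,3]
H [5,3]
H [5,3]
F [5,6]
H [5,6]
F [3,6]
H [3,6]
F [3,5]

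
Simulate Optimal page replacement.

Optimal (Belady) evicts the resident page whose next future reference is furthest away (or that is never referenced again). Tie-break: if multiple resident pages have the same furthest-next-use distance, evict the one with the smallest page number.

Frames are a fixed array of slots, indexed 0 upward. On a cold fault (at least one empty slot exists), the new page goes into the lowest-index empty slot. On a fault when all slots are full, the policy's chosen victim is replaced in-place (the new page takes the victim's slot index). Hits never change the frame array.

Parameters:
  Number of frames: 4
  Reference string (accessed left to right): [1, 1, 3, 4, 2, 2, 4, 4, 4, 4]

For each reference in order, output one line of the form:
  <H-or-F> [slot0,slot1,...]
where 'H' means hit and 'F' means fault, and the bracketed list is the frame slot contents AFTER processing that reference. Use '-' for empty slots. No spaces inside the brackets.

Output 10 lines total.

F [1,-,-,-]
H [1,-,-,-]
F [1,3,-,-]
F [1,3,4,-]
F [1,3,4,2]
H [1,3,4,2]
H [1,3,4,2]
H [1,3,4,2]
H [1,3,4,2]
H [1,3,4,2]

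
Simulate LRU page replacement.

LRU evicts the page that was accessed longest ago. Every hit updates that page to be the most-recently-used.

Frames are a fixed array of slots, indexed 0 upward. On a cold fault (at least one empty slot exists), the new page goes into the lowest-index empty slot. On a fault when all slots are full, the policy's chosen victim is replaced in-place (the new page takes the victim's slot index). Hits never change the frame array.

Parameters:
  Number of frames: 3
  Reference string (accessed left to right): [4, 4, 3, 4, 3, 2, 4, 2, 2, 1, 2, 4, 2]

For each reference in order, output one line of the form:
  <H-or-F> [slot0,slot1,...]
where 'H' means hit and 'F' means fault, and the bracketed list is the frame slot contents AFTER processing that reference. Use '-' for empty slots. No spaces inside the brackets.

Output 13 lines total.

F [4,-,-]
H [4,-,-]
F [4,3,-]
H [4,3,-]
H [4,3,-]
F [4,3,2]
H [4,3,2]
H [4,3,2]
H [4,3,2]
F [4,1,2]
H [4,1,2]
H [4,1,2]
H [4,1,2]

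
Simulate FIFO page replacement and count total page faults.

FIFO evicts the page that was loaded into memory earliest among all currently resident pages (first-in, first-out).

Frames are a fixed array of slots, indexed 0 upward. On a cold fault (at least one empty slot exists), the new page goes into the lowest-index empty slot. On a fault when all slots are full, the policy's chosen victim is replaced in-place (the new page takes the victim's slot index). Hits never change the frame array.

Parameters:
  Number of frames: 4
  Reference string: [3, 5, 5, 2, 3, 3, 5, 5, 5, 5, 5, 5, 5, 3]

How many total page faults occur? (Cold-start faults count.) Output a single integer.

Answer: 3

Derivation:
Step 0: ref 3 → FAULT, frames=[3,-,-,-]
Step 1: ref 5 → FAULT, frames=[3,5,-,-]
Step 2: ref 5 → HIT, frames=[3,5,-,-]
Step 3: ref 2 → FAULT, frames=[3,5,2,-]
Step 4: ref 3 → HIT, frames=[3,5,2,-]
Step 5: ref 3 → HIT, frames=[3,5,2,-]
Step 6: ref 5 → HIT, frames=[3,5,2,-]
Step 7: ref 5 → HIT, frames=[3,5,2,-]
Step 8: ref 5 → HIT, frames=[3,5,2,-]
Step 9: ref 5 → HIT, frames=[3,5,2,-]
Step 10: ref 5 → HIT, frames=[3,5,2,-]
Step 11: ref 5 → HIT, frames=[3,5,2,-]
Step 12: ref 5 → HIT, frames=[3,5,2,-]
Step 13: ref 3 → HIT, frames=[3,5,2,-]
Total faults: 3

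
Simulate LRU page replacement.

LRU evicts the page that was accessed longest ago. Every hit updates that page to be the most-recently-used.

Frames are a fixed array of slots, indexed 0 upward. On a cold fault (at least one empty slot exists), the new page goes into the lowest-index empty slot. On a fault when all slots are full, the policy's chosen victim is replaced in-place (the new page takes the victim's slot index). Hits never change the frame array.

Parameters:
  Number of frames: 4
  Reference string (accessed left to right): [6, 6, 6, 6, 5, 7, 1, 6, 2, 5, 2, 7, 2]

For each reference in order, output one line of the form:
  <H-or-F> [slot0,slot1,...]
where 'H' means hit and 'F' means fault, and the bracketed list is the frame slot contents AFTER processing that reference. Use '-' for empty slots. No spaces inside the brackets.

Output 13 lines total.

F [6,-,-,-]
H [6,-,-,-]
H [6,-,-,-]
H [6,-,-,-]
F [6,5,-,-]
F [6,5,7,-]
F [6,5,7,1]
H [6,5,7,1]
F [6,2,7,1]
F [6,2,5,1]
H [6,2,5,1]
F [6,2,5,7]
H [6,2,5,7]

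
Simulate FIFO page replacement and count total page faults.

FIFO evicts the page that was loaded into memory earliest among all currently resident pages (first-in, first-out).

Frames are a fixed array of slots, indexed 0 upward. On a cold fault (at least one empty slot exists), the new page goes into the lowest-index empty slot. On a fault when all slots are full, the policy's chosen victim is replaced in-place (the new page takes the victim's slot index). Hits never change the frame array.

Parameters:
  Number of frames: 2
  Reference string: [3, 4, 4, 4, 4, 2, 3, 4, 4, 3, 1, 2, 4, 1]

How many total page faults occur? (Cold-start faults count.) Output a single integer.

Step 0: ref 3 → FAULT, frames=[3,-]
Step 1: ref 4 → FAULT, frames=[3,4]
Step 2: ref 4 → HIT, frames=[3,4]
Step 3: ref 4 → HIT, frames=[3,4]
Step 4: ref 4 → HIT, frames=[3,4]
Step 5: ref 2 → FAULT (evict 3), frames=[2,4]
Step 6: ref 3 → FAULT (evict 4), frames=[2,3]
Step 7: ref 4 → FAULT (evict 2), frames=[4,3]
Step 8: ref 4 → HIT, frames=[4,3]
Step 9: ref 3 → HIT, frames=[4,3]
Step 10: ref 1 → FAULT (evict 3), frames=[4,1]
Step 11: ref 2 → FAULT (evict 4), frames=[2,1]
Step 12: ref 4 → FAULT (evict 1), frames=[2,4]
Step 13: ref 1 → FAULT (evict 2), frames=[1,4]
Total faults: 9

Answer: 9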